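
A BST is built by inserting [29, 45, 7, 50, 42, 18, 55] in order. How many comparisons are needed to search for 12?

Search path for 12: 29 -> 7 -> 18
Found: False
Comparisons: 3


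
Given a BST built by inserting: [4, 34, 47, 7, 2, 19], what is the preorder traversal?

Tree insertion order: [4, 34, 47, 7, 2, 19]
Tree (level-order array): [4, 2, 34, None, None, 7, 47, None, 19]
Preorder traversal: [4, 2, 34, 7, 19, 47]


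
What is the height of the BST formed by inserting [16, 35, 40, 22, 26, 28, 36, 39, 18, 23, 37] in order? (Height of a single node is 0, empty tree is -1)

Insertion order: [16, 35, 40, 22, 26, 28, 36, 39, 18, 23, 37]
Tree (level-order array): [16, None, 35, 22, 40, 18, 26, 36, None, None, None, 23, 28, None, 39, None, None, None, None, 37]
Compute height bottom-up (empty subtree = -1):
  height(18) = 1 + max(-1, -1) = 0
  height(23) = 1 + max(-1, -1) = 0
  height(28) = 1 + max(-1, -1) = 0
  height(26) = 1 + max(0, 0) = 1
  height(22) = 1 + max(0, 1) = 2
  height(37) = 1 + max(-1, -1) = 0
  height(39) = 1 + max(0, -1) = 1
  height(36) = 1 + max(-1, 1) = 2
  height(40) = 1 + max(2, -1) = 3
  height(35) = 1 + max(2, 3) = 4
  height(16) = 1 + max(-1, 4) = 5
Height = 5


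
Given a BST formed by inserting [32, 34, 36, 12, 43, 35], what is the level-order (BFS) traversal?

Tree insertion order: [32, 34, 36, 12, 43, 35]
Tree (level-order array): [32, 12, 34, None, None, None, 36, 35, 43]
BFS from the root, enqueuing left then right child of each popped node:
  queue [32] -> pop 32, enqueue [12, 34], visited so far: [32]
  queue [12, 34] -> pop 12, enqueue [none], visited so far: [32, 12]
  queue [34] -> pop 34, enqueue [36], visited so far: [32, 12, 34]
  queue [36] -> pop 36, enqueue [35, 43], visited so far: [32, 12, 34, 36]
  queue [35, 43] -> pop 35, enqueue [none], visited so far: [32, 12, 34, 36, 35]
  queue [43] -> pop 43, enqueue [none], visited so far: [32, 12, 34, 36, 35, 43]
Result: [32, 12, 34, 36, 35, 43]


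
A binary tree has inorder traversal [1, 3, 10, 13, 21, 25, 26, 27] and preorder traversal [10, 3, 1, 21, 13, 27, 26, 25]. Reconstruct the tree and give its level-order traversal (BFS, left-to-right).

Inorder:  [1, 3, 10, 13, 21, 25, 26, 27]
Preorder: [10, 3, 1, 21, 13, 27, 26, 25]
Algorithm: preorder visits root first, so consume preorder in order;
for each root, split the current inorder slice at that value into
left-subtree inorder and right-subtree inorder, then recurse.
Recursive splits:
  root=10; inorder splits into left=[1, 3], right=[13, 21, 25, 26, 27]
  root=3; inorder splits into left=[1], right=[]
  root=1; inorder splits into left=[], right=[]
  root=21; inorder splits into left=[13], right=[25, 26, 27]
  root=13; inorder splits into left=[], right=[]
  root=27; inorder splits into left=[25, 26], right=[]
  root=26; inorder splits into left=[25], right=[]
  root=25; inorder splits into left=[], right=[]
Reconstructed level-order: [10, 3, 21, 1, 13, 27, 26, 25]


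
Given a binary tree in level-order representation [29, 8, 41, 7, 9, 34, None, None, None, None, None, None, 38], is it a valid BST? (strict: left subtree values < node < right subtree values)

Level-order array: [29, 8, 41, 7, 9, 34, None, None, None, None, None, None, 38]
Validate using subtree bounds (lo, hi): at each node, require lo < value < hi,
then recurse left with hi=value and right with lo=value.
Preorder trace (stopping at first violation):
  at node 29 with bounds (-inf, +inf): OK
  at node 8 with bounds (-inf, 29): OK
  at node 7 with bounds (-inf, 8): OK
  at node 9 with bounds (8, 29): OK
  at node 41 with bounds (29, +inf): OK
  at node 34 with bounds (29, 41): OK
  at node 38 with bounds (34, 41): OK
No violation found at any node.
Result: Valid BST


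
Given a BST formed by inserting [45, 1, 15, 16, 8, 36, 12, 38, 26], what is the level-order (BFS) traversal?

Tree insertion order: [45, 1, 15, 16, 8, 36, 12, 38, 26]
Tree (level-order array): [45, 1, None, None, 15, 8, 16, None, 12, None, 36, None, None, 26, 38]
BFS from the root, enqueuing left then right child of each popped node:
  queue [45] -> pop 45, enqueue [1], visited so far: [45]
  queue [1] -> pop 1, enqueue [15], visited so far: [45, 1]
  queue [15] -> pop 15, enqueue [8, 16], visited so far: [45, 1, 15]
  queue [8, 16] -> pop 8, enqueue [12], visited so far: [45, 1, 15, 8]
  queue [16, 12] -> pop 16, enqueue [36], visited so far: [45, 1, 15, 8, 16]
  queue [12, 36] -> pop 12, enqueue [none], visited so far: [45, 1, 15, 8, 16, 12]
  queue [36] -> pop 36, enqueue [26, 38], visited so far: [45, 1, 15, 8, 16, 12, 36]
  queue [26, 38] -> pop 26, enqueue [none], visited so far: [45, 1, 15, 8, 16, 12, 36, 26]
  queue [38] -> pop 38, enqueue [none], visited so far: [45, 1, 15, 8, 16, 12, 36, 26, 38]
Result: [45, 1, 15, 8, 16, 12, 36, 26, 38]


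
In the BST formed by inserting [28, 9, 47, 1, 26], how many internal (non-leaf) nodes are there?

Tree built from: [28, 9, 47, 1, 26]
Tree (level-order array): [28, 9, 47, 1, 26]
Rule: An internal node has at least one child.
Per-node child counts:
  node 28: 2 child(ren)
  node 9: 2 child(ren)
  node 1: 0 child(ren)
  node 26: 0 child(ren)
  node 47: 0 child(ren)
Matching nodes: [28, 9]
Count of internal (non-leaf) nodes: 2


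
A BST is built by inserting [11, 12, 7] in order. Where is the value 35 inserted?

Starting tree (level order): [11, 7, 12]
Insertion path: 11 -> 12
Result: insert 35 as right child of 12
Final tree (level order): [11, 7, 12, None, None, None, 35]


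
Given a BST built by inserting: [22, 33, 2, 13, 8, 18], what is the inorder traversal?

Tree insertion order: [22, 33, 2, 13, 8, 18]
Tree (level-order array): [22, 2, 33, None, 13, None, None, 8, 18]
Inorder traversal: [2, 8, 13, 18, 22, 33]


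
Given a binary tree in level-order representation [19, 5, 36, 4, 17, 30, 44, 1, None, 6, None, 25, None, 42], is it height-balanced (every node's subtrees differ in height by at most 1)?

Tree (level-order array): [19, 5, 36, 4, 17, 30, 44, 1, None, 6, None, 25, None, 42]
Definition: a tree is height-balanced if, at every node, |h(left) - h(right)| <= 1 (empty subtree has height -1).
Bottom-up per-node check:
  node 1: h_left=-1, h_right=-1, diff=0 [OK], height=0
  node 4: h_left=0, h_right=-1, diff=1 [OK], height=1
  node 6: h_left=-1, h_right=-1, diff=0 [OK], height=0
  node 17: h_left=0, h_right=-1, diff=1 [OK], height=1
  node 5: h_left=1, h_right=1, diff=0 [OK], height=2
  node 25: h_left=-1, h_right=-1, diff=0 [OK], height=0
  node 30: h_left=0, h_right=-1, diff=1 [OK], height=1
  node 42: h_left=-1, h_right=-1, diff=0 [OK], height=0
  node 44: h_left=0, h_right=-1, diff=1 [OK], height=1
  node 36: h_left=1, h_right=1, diff=0 [OK], height=2
  node 19: h_left=2, h_right=2, diff=0 [OK], height=3
All nodes satisfy the balance condition.
Result: Balanced


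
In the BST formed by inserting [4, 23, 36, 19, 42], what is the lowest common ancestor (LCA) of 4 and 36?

Tree insertion order: [4, 23, 36, 19, 42]
Tree (level-order array): [4, None, 23, 19, 36, None, None, None, 42]
In a BST, the LCA of p=4, q=36 is the first node v on the
root-to-leaf path with p <= v <= q (go left if both < v, right if both > v).
Walk from root:
  at 4: 4 <= 4 <= 36, this is the LCA
LCA = 4


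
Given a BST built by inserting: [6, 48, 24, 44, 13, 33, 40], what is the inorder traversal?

Tree insertion order: [6, 48, 24, 44, 13, 33, 40]
Tree (level-order array): [6, None, 48, 24, None, 13, 44, None, None, 33, None, None, 40]
Inorder traversal: [6, 13, 24, 33, 40, 44, 48]


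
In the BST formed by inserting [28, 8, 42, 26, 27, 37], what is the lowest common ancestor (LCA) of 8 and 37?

Tree insertion order: [28, 8, 42, 26, 27, 37]
Tree (level-order array): [28, 8, 42, None, 26, 37, None, None, 27]
In a BST, the LCA of p=8, q=37 is the first node v on the
root-to-leaf path with p <= v <= q (go left if both < v, right if both > v).
Walk from root:
  at 28: 8 <= 28 <= 37, this is the LCA
LCA = 28


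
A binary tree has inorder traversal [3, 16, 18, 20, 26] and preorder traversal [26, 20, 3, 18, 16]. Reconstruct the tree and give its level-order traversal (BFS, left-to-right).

Inorder:  [3, 16, 18, 20, 26]
Preorder: [26, 20, 3, 18, 16]
Algorithm: preorder visits root first, so consume preorder in order;
for each root, split the current inorder slice at that value into
left-subtree inorder and right-subtree inorder, then recurse.
Recursive splits:
  root=26; inorder splits into left=[3, 16, 18, 20], right=[]
  root=20; inorder splits into left=[3, 16, 18], right=[]
  root=3; inorder splits into left=[], right=[16, 18]
  root=18; inorder splits into left=[16], right=[]
  root=16; inorder splits into left=[], right=[]
Reconstructed level-order: [26, 20, 3, 18, 16]


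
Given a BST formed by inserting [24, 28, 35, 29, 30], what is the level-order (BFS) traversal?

Tree insertion order: [24, 28, 35, 29, 30]
Tree (level-order array): [24, None, 28, None, 35, 29, None, None, 30]
BFS from the root, enqueuing left then right child of each popped node:
  queue [24] -> pop 24, enqueue [28], visited so far: [24]
  queue [28] -> pop 28, enqueue [35], visited so far: [24, 28]
  queue [35] -> pop 35, enqueue [29], visited so far: [24, 28, 35]
  queue [29] -> pop 29, enqueue [30], visited so far: [24, 28, 35, 29]
  queue [30] -> pop 30, enqueue [none], visited so far: [24, 28, 35, 29, 30]
Result: [24, 28, 35, 29, 30]


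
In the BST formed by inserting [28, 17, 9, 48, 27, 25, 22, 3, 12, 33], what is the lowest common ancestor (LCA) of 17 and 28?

Tree insertion order: [28, 17, 9, 48, 27, 25, 22, 3, 12, 33]
Tree (level-order array): [28, 17, 48, 9, 27, 33, None, 3, 12, 25, None, None, None, None, None, None, None, 22]
In a BST, the LCA of p=17, q=28 is the first node v on the
root-to-leaf path with p <= v <= q (go left if both < v, right if both > v).
Walk from root:
  at 28: 17 <= 28 <= 28, this is the LCA
LCA = 28


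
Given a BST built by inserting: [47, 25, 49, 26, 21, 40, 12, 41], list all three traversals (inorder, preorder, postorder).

Tree insertion order: [47, 25, 49, 26, 21, 40, 12, 41]
Tree (level-order array): [47, 25, 49, 21, 26, None, None, 12, None, None, 40, None, None, None, 41]
Inorder (L, root, R): [12, 21, 25, 26, 40, 41, 47, 49]
Preorder (root, L, R): [47, 25, 21, 12, 26, 40, 41, 49]
Postorder (L, R, root): [12, 21, 41, 40, 26, 25, 49, 47]


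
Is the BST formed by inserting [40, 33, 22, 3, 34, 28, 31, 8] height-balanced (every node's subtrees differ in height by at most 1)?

Tree (level-order array): [40, 33, None, 22, 34, 3, 28, None, None, None, 8, None, 31]
Definition: a tree is height-balanced if, at every node, |h(left) - h(right)| <= 1 (empty subtree has height -1).
Bottom-up per-node check:
  node 8: h_left=-1, h_right=-1, diff=0 [OK], height=0
  node 3: h_left=-1, h_right=0, diff=1 [OK], height=1
  node 31: h_left=-1, h_right=-1, diff=0 [OK], height=0
  node 28: h_left=-1, h_right=0, diff=1 [OK], height=1
  node 22: h_left=1, h_right=1, diff=0 [OK], height=2
  node 34: h_left=-1, h_right=-1, diff=0 [OK], height=0
  node 33: h_left=2, h_right=0, diff=2 [FAIL (|2-0|=2 > 1)], height=3
  node 40: h_left=3, h_right=-1, diff=4 [FAIL (|3--1|=4 > 1)], height=4
Node 33 violates the condition: |2 - 0| = 2 > 1.
Result: Not balanced


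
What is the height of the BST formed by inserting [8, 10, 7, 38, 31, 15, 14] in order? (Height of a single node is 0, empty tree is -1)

Insertion order: [8, 10, 7, 38, 31, 15, 14]
Tree (level-order array): [8, 7, 10, None, None, None, 38, 31, None, 15, None, 14]
Compute height bottom-up (empty subtree = -1):
  height(7) = 1 + max(-1, -1) = 0
  height(14) = 1 + max(-1, -1) = 0
  height(15) = 1 + max(0, -1) = 1
  height(31) = 1 + max(1, -1) = 2
  height(38) = 1 + max(2, -1) = 3
  height(10) = 1 + max(-1, 3) = 4
  height(8) = 1 + max(0, 4) = 5
Height = 5


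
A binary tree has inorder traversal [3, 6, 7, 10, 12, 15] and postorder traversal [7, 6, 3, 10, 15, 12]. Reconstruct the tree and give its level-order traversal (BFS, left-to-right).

Inorder:   [3, 6, 7, 10, 12, 15]
Postorder: [7, 6, 3, 10, 15, 12]
Algorithm: postorder visits root last, so walk postorder right-to-left;
each value is the root of the current inorder slice — split it at that
value, recurse on the right subtree first, then the left.
Recursive splits:
  root=12; inorder splits into left=[3, 6, 7, 10], right=[15]
  root=15; inorder splits into left=[], right=[]
  root=10; inorder splits into left=[3, 6, 7], right=[]
  root=3; inorder splits into left=[], right=[6, 7]
  root=6; inorder splits into left=[], right=[7]
  root=7; inorder splits into left=[], right=[]
Reconstructed level-order: [12, 10, 15, 3, 6, 7]


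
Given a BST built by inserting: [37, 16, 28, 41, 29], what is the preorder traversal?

Tree insertion order: [37, 16, 28, 41, 29]
Tree (level-order array): [37, 16, 41, None, 28, None, None, None, 29]
Preorder traversal: [37, 16, 28, 29, 41]


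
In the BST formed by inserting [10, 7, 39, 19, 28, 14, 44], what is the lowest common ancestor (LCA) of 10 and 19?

Tree insertion order: [10, 7, 39, 19, 28, 14, 44]
Tree (level-order array): [10, 7, 39, None, None, 19, 44, 14, 28]
In a BST, the LCA of p=10, q=19 is the first node v on the
root-to-leaf path with p <= v <= q (go left if both < v, right if both > v).
Walk from root:
  at 10: 10 <= 10 <= 19, this is the LCA
LCA = 10


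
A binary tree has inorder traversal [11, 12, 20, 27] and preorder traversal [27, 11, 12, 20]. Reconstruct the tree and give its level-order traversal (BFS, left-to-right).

Inorder:  [11, 12, 20, 27]
Preorder: [27, 11, 12, 20]
Algorithm: preorder visits root first, so consume preorder in order;
for each root, split the current inorder slice at that value into
left-subtree inorder and right-subtree inorder, then recurse.
Recursive splits:
  root=27; inorder splits into left=[11, 12, 20], right=[]
  root=11; inorder splits into left=[], right=[12, 20]
  root=12; inorder splits into left=[], right=[20]
  root=20; inorder splits into left=[], right=[]
Reconstructed level-order: [27, 11, 12, 20]


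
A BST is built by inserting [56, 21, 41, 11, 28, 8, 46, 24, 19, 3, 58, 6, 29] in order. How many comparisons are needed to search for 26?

Search path for 26: 56 -> 21 -> 41 -> 28 -> 24
Found: False
Comparisons: 5


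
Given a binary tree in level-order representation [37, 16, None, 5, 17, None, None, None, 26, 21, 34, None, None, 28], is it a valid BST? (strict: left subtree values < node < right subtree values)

Level-order array: [37, 16, None, 5, 17, None, None, None, 26, 21, 34, None, None, 28]
Validate using subtree bounds (lo, hi): at each node, require lo < value < hi,
then recurse left with hi=value and right with lo=value.
Preorder trace (stopping at first violation):
  at node 37 with bounds (-inf, +inf): OK
  at node 16 with bounds (-inf, 37): OK
  at node 5 with bounds (-inf, 16): OK
  at node 17 with bounds (16, 37): OK
  at node 26 with bounds (17, 37): OK
  at node 21 with bounds (17, 26): OK
  at node 34 with bounds (26, 37): OK
  at node 28 with bounds (26, 34): OK
No violation found at any node.
Result: Valid BST


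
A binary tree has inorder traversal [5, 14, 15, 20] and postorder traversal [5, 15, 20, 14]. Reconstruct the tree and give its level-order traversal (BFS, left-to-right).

Inorder:   [5, 14, 15, 20]
Postorder: [5, 15, 20, 14]
Algorithm: postorder visits root last, so walk postorder right-to-left;
each value is the root of the current inorder slice — split it at that
value, recurse on the right subtree first, then the left.
Recursive splits:
  root=14; inorder splits into left=[5], right=[15, 20]
  root=20; inorder splits into left=[15], right=[]
  root=15; inorder splits into left=[], right=[]
  root=5; inorder splits into left=[], right=[]
Reconstructed level-order: [14, 5, 20, 15]


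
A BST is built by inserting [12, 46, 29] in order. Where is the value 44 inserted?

Starting tree (level order): [12, None, 46, 29]
Insertion path: 12 -> 46 -> 29
Result: insert 44 as right child of 29
Final tree (level order): [12, None, 46, 29, None, None, 44]


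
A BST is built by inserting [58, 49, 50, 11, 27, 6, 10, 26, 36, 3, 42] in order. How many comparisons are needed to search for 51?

Search path for 51: 58 -> 49 -> 50
Found: False
Comparisons: 3


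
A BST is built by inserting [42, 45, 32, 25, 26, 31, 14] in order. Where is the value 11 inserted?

Starting tree (level order): [42, 32, 45, 25, None, None, None, 14, 26, None, None, None, 31]
Insertion path: 42 -> 32 -> 25 -> 14
Result: insert 11 as left child of 14
Final tree (level order): [42, 32, 45, 25, None, None, None, 14, 26, 11, None, None, 31]


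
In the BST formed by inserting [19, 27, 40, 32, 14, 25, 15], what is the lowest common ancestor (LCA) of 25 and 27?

Tree insertion order: [19, 27, 40, 32, 14, 25, 15]
Tree (level-order array): [19, 14, 27, None, 15, 25, 40, None, None, None, None, 32]
In a BST, the LCA of p=25, q=27 is the first node v on the
root-to-leaf path with p <= v <= q (go left if both < v, right if both > v).
Walk from root:
  at 19: both 25 and 27 > 19, go right
  at 27: 25 <= 27 <= 27, this is the LCA
LCA = 27


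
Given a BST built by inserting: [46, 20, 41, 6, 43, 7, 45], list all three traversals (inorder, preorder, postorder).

Tree insertion order: [46, 20, 41, 6, 43, 7, 45]
Tree (level-order array): [46, 20, None, 6, 41, None, 7, None, 43, None, None, None, 45]
Inorder (L, root, R): [6, 7, 20, 41, 43, 45, 46]
Preorder (root, L, R): [46, 20, 6, 7, 41, 43, 45]
Postorder (L, R, root): [7, 6, 45, 43, 41, 20, 46]


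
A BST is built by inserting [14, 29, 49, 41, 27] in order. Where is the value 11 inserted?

Starting tree (level order): [14, None, 29, 27, 49, None, None, 41]
Insertion path: 14
Result: insert 11 as left child of 14
Final tree (level order): [14, 11, 29, None, None, 27, 49, None, None, 41]


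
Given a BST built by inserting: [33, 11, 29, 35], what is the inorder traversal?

Tree insertion order: [33, 11, 29, 35]
Tree (level-order array): [33, 11, 35, None, 29]
Inorder traversal: [11, 29, 33, 35]


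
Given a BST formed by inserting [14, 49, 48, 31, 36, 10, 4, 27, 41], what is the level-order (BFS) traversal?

Tree insertion order: [14, 49, 48, 31, 36, 10, 4, 27, 41]
Tree (level-order array): [14, 10, 49, 4, None, 48, None, None, None, 31, None, 27, 36, None, None, None, 41]
BFS from the root, enqueuing left then right child of each popped node:
  queue [14] -> pop 14, enqueue [10, 49], visited so far: [14]
  queue [10, 49] -> pop 10, enqueue [4], visited so far: [14, 10]
  queue [49, 4] -> pop 49, enqueue [48], visited so far: [14, 10, 49]
  queue [4, 48] -> pop 4, enqueue [none], visited so far: [14, 10, 49, 4]
  queue [48] -> pop 48, enqueue [31], visited so far: [14, 10, 49, 4, 48]
  queue [31] -> pop 31, enqueue [27, 36], visited so far: [14, 10, 49, 4, 48, 31]
  queue [27, 36] -> pop 27, enqueue [none], visited so far: [14, 10, 49, 4, 48, 31, 27]
  queue [36] -> pop 36, enqueue [41], visited so far: [14, 10, 49, 4, 48, 31, 27, 36]
  queue [41] -> pop 41, enqueue [none], visited so far: [14, 10, 49, 4, 48, 31, 27, 36, 41]
Result: [14, 10, 49, 4, 48, 31, 27, 36, 41]


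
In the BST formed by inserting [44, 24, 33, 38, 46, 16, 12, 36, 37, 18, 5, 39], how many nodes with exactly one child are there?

Tree built from: [44, 24, 33, 38, 46, 16, 12, 36, 37, 18, 5, 39]
Tree (level-order array): [44, 24, 46, 16, 33, None, None, 12, 18, None, 38, 5, None, None, None, 36, 39, None, None, None, 37]
Rule: These are nodes with exactly 1 non-null child.
Per-node child counts:
  node 44: 2 child(ren)
  node 24: 2 child(ren)
  node 16: 2 child(ren)
  node 12: 1 child(ren)
  node 5: 0 child(ren)
  node 18: 0 child(ren)
  node 33: 1 child(ren)
  node 38: 2 child(ren)
  node 36: 1 child(ren)
  node 37: 0 child(ren)
  node 39: 0 child(ren)
  node 46: 0 child(ren)
Matching nodes: [12, 33, 36]
Count of nodes with exactly one child: 3


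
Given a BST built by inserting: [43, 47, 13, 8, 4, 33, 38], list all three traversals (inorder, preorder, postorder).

Tree insertion order: [43, 47, 13, 8, 4, 33, 38]
Tree (level-order array): [43, 13, 47, 8, 33, None, None, 4, None, None, 38]
Inorder (L, root, R): [4, 8, 13, 33, 38, 43, 47]
Preorder (root, L, R): [43, 13, 8, 4, 33, 38, 47]
Postorder (L, R, root): [4, 8, 38, 33, 13, 47, 43]


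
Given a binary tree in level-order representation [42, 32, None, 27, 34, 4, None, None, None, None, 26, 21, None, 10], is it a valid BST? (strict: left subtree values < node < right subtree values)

Level-order array: [42, 32, None, 27, 34, 4, None, None, None, None, 26, 21, None, 10]
Validate using subtree bounds (lo, hi): at each node, require lo < value < hi,
then recurse left with hi=value and right with lo=value.
Preorder trace (stopping at first violation):
  at node 42 with bounds (-inf, +inf): OK
  at node 32 with bounds (-inf, 42): OK
  at node 27 with bounds (-inf, 32): OK
  at node 4 with bounds (-inf, 27): OK
  at node 26 with bounds (4, 27): OK
  at node 21 with bounds (4, 26): OK
  at node 10 with bounds (4, 21): OK
  at node 34 with bounds (32, 42): OK
No violation found at any node.
Result: Valid BST


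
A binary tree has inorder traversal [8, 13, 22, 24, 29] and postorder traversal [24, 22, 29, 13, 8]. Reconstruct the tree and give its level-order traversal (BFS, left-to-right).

Inorder:   [8, 13, 22, 24, 29]
Postorder: [24, 22, 29, 13, 8]
Algorithm: postorder visits root last, so walk postorder right-to-left;
each value is the root of the current inorder slice — split it at that
value, recurse on the right subtree first, then the left.
Recursive splits:
  root=8; inorder splits into left=[], right=[13, 22, 24, 29]
  root=13; inorder splits into left=[], right=[22, 24, 29]
  root=29; inorder splits into left=[22, 24], right=[]
  root=22; inorder splits into left=[], right=[24]
  root=24; inorder splits into left=[], right=[]
Reconstructed level-order: [8, 13, 29, 22, 24]


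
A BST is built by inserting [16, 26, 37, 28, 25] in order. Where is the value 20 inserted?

Starting tree (level order): [16, None, 26, 25, 37, None, None, 28]
Insertion path: 16 -> 26 -> 25
Result: insert 20 as left child of 25
Final tree (level order): [16, None, 26, 25, 37, 20, None, 28]


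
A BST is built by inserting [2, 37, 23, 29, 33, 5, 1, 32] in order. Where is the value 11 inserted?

Starting tree (level order): [2, 1, 37, None, None, 23, None, 5, 29, None, None, None, 33, 32]
Insertion path: 2 -> 37 -> 23 -> 5
Result: insert 11 as right child of 5
Final tree (level order): [2, 1, 37, None, None, 23, None, 5, 29, None, 11, None, 33, None, None, 32]


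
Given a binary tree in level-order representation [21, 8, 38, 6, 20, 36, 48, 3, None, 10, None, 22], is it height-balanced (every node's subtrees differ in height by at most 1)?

Tree (level-order array): [21, 8, 38, 6, 20, 36, 48, 3, None, 10, None, 22]
Definition: a tree is height-balanced if, at every node, |h(left) - h(right)| <= 1 (empty subtree has height -1).
Bottom-up per-node check:
  node 3: h_left=-1, h_right=-1, diff=0 [OK], height=0
  node 6: h_left=0, h_right=-1, diff=1 [OK], height=1
  node 10: h_left=-1, h_right=-1, diff=0 [OK], height=0
  node 20: h_left=0, h_right=-1, diff=1 [OK], height=1
  node 8: h_left=1, h_right=1, diff=0 [OK], height=2
  node 22: h_left=-1, h_right=-1, diff=0 [OK], height=0
  node 36: h_left=0, h_right=-1, diff=1 [OK], height=1
  node 48: h_left=-1, h_right=-1, diff=0 [OK], height=0
  node 38: h_left=1, h_right=0, diff=1 [OK], height=2
  node 21: h_left=2, h_right=2, diff=0 [OK], height=3
All nodes satisfy the balance condition.
Result: Balanced


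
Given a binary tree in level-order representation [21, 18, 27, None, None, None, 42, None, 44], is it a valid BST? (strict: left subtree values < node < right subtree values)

Level-order array: [21, 18, 27, None, None, None, 42, None, 44]
Validate using subtree bounds (lo, hi): at each node, require lo < value < hi,
then recurse left with hi=value and right with lo=value.
Preorder trace (stopping at first violation):
  at node 21 with bounds (-inf, +inf): OK
  at node 18 with bounds (-inf, 21): OK
  at node 27 with bounds (21, +inf): OK
  at node 42 with bounds (27, +inf): OK
  at node 44 with bounds (42, +inf): OK
No violation found at any node.
Result: Valid BST


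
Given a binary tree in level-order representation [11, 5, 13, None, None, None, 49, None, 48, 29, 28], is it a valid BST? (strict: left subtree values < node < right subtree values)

Level-order array: [11, 5, 13, None, None, None, 49, None, 48, 29, 28]
Validate using subtree bounds (lo, hi): at each node, require lo < value < hi,
then recurse left with hi=value and right with lo=value.
Preorder trace (stopping at first violation):
  at node 11 with bounds (-inf, +inf): OK
  at node 5 with bounds (-inf, 11): OK
  at node 13 with bounds (11, +inf): OK
  at node 49 with bounds (13, +inf): OK
  at node 48 with bounds (49, +inf): VIOLATION
Node 48 violates its bound: not (49 < 48 < +inf).
Result: Not a valid BST


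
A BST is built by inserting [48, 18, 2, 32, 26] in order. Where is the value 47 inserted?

Starting tree (level order): [48, 18, None, 2, 32, None, None, 26]
Insertion path: 48 -> 18 -> 32
Result: insert 47 as right child of 32
Final tree (level order): [48, 18, None, 2, 32, None, None, 26, 47]


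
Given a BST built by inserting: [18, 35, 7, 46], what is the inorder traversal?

Tree insertion order: [18, 35, 7, 46]
Tree (level-order array): [18, 7, 35, None, None, None, 46]
Inorder traversal: [7, 18, 35, 46]


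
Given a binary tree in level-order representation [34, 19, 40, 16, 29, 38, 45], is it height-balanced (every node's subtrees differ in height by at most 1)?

Tree (level-order array): [34, 19, 40, 16, 29, 38, 45]
Definition: a tree is height-balanced if, at every node, |h(left) - h(right)| <= 1 (empty subtree has height -1).
Bottom-up per-node check:
  node 16: h_left=-1, h_right=-1, diff=0 [OK], height=0
  node 29: h_left=-1, h_right=-1, diff=0 [OK], height=0
  node 19: h_left=0, h_right=0, diff=0 [OK], height=1
  node 38: h_left=-1, h_right=-1, diff=0 [OK], height=0
  node 45: h_left=-1, h_right=-1, diff=0 [OK], height=0
  node 40: h_left=0, h_right=0, diff=0 [OK], height=1
  node 34: h_left=1, h_right=1, diff=0 [OK], height=2
All nodes satisfy the balance condition.
Result: Balanced


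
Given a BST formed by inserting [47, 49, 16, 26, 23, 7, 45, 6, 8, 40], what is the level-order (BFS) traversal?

Tree insertion order: [47, 49, 16, 26, 23, 7, 45, 6, 8, 40]
Tree (level-order array): [47, 16, 49, 7, 26, None, None, 6, 8, 23, 45, None, None, None, None, None, None, 40]
BFS from the root, enqueuing left then right child of each popped node:
  queue [47] -> pop 47, enqueue [16, 49], visited so far: [47]
  queue [16, 49] -> pop 16, enqueue [7, 26], visited so far: [47, 16]
  queue [49, 7, 26] -> pop 49, enqueue [none], visited so far: [47, 16, 49]
  queue [7, 26] -> pop 7, enqueue [6, 8], visited so far: [47, 16, 49, 7]
  queue [26, 6, 8] -> pop 26, enqueue [23, 45], visited so far: [47, 16, 49, 7, 26]
  queue [6, 8, 23, 45] -> pop 6, enqueue [none], visited so far: [47, 16, 49, 7, 26, 6]
  queue [8, 23, 45] -> pop 8, enqueue [none], visited so far: [47, 16, 49, 7, 26, 6, 8]
  queue [23, 45] -> pop 23, enqueue [none], visited so far: [47, 16, 49, 7, 26, 6, 8, 23]
  queue [45] -> pop 45, enqueue [40], visited so far: [47, 16, 49, 7, 26, 6, 8, 23, 45]
  queue [40] -> pop 40, enqueue [none], visited so far: [47, 16, 49, 7, 26, 6, 8, 23, 45, 40]
Result: [47, 16, 49, 7, 26, 6, 8, 23, 45, 40]


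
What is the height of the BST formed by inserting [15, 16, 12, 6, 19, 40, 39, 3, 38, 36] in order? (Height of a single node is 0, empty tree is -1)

Insertion order: [15, 16, 12, 6, 19, 40, 39, 3, 38, 36]
Tree (level-order array): [15, 12, 16, 6, None, None, 19, 3, None, None, 40, None, None, 39, None, 38, None, 36]
Compute height bottom-up (empty subtree = -1):
  height(3) = 1 + max(-1, -1) = 0
  height(6) = 1 + max(0, -1) = 1
  height(12) = 1 + max(1, -1) = 2
  height(36) = 1 + max(-1, -1) = 0
  height(38) = 1 + max(0, -1) = 1
  height(39) = 1 + max(1, -1) = 2
  height(40) = 1 + max(2, -1) = 3
  height(19) = 1 + max(-1, 3) = 4
  height(16) = 1 + max(-1, 4) = 5
  height(15) = 1 + max(2, 5) = 6
Height = 6


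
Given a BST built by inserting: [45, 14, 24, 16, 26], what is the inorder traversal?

Tree insertion order: [45, 14, 24, 16, 26]
Tree (level-order array): [45, 14, None, None, 24, 16, 26]
Inorder traversal: [14, 16, 24, 26, 45]


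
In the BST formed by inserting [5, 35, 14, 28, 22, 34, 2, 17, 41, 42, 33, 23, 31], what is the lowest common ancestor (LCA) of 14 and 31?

Tree insertion order: [5, 35, 14, 28, 22, 34, 2, 17, 41, 42, 33, 23, 31]
Tree (level-order array): [5, 2, 35, None, None, 14, 41, None, 28, None, 42, 22, 34, None, None, 17, 23, 33, None, None, None, None, None, 31]
In a BST, the LCA of p=14, q=31 is the first node v on the
root-to-leaf path with p <= v <= q (go left if both < v, right if both > v).
Walk from root:
  at 5: both 14 and 31 > 5, go right
  at 35: both 14 and 31 < 35, go left
  at 14: 14 <= 14 <= 31, this is the LCA
LCA = 14


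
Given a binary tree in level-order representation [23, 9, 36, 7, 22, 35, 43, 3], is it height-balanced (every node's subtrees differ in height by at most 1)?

Tree (level-order array): [23, 9, 36, 7, 22, 35, 43, 3]
Definition: a tree is height-balanced if, at every node, |h(left) - h(right)| <= 1 (empty subtree has height -1).
Bottom-up per-node check:
  node 3: h_left=-1, h_right=-1, diff=0 [OK], height=0
  node 7: h_left=0, h_right=-1, diff=1 [OK], height=1
  node 22: h_left=-1, h_right=-1, diff=0 [OK], height=0
  node 9: h_left=1, h_right=0, diff=1 [OK], height=2
  node 35: h_left=-1, h_right=-1, diff=0 [OK], height=0
  node 43: h_left=-1, h_right=-1, diff=0 [OK], height=0
  node 36: h_left=0, h_right=0, diff=0 [OK], height=1
  node 23: h_left=2, h_right=1, diff=1 [OK], height=3
All nodes satisfy the balance condition.
Result: Balanced


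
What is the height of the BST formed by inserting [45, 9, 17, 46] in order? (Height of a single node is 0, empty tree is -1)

Insertion order: [45, 9, 17, 46]
Tree (level-order array): [45, 9, 46, None, 17]
Compute height bottom-up (empty subtree = -1):
  height(17) = 1 + max(-1, -1) = 0
  height(9) = 1 + max(-1, 0) = 1
  height(46) = 1 + max(-1, -1) = 0
  height(45) = 1 + max(1, 0) = 2
Height = 2


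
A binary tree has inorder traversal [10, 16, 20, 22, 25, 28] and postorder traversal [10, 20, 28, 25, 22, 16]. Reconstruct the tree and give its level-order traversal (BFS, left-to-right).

Inorder:   [10, 16, 20, 22, 25, 28]
Postorder: [10, 20, 28, 25, 22, 16]
Algorithm: postorder visits root last, so walk postorder right-to-left;
each value is the root of the current inorder slice — split it at that
value, recurse on the right subtree first, then the left.
Recursive splits:
  root=16; inorder splits into left=[10], right=[20, 22, 25, 28]
  root=22; inorder splits into left=[20], right=[25, 28]
  root=25; inorder splits into left=[], right=[28]
  root=28; inorder splits into left=[], right=[]
  root=20; inorder splits into left=[], right=[]
  root=10; inorder splits into left=[], right=[]
Reconstructed level-order: [16, 10, 22, 20, 25, 28]


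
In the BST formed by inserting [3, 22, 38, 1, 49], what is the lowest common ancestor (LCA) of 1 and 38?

Tree insertion order: [3, 22, 38, 1, 49]
Tree (level-order array): [3, 1, 22, None, None, None, 38, None, 49]
In a BST, the LCA of p=1, q=38 is the first node v on the
root-to-leaf path with p <= v <= q (go left if both < v, right if both > v).
Walk from root:
  at 3: 1 <= 3 <= 38, this is the LCA
LCA = 3


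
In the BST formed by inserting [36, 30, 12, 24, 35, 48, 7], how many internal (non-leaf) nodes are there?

Tree built from: [36, 30, 12, 24, 35, 48, 7]
Tree (level-order array): [36, 30, 48, 12, 35, None, None, 7, 24]
Rule: An internal node has at least one child.
Per-node child counts:
  node 36: 2 child(ren)
  node 30: 2 child(ren)
  node 12: 2 child(ren)
  node 7: 0 child(ren)
  node 24: 0 child(ren)
  node 35: 0 child(ren)
  node 48: 0 child(ren)
Matching nodes: [36, 30, 12]
Count of internal (non-leaf) nodes: 3


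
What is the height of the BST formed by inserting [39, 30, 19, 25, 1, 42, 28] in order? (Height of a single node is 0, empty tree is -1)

Insertion order: [39, 30, 19, 25, 1, 42, 28]
Tree (level-order array): [39, 30, 42, 19, None, None, None, 1, 25, None, None, None, 28]
Compute height bottom-up (empty subtree = -1):
  height(1) = 1 + max(-1, -1) = 0
  height(28) = 1 + max(-1, -1) = 0
  height(25) = 1 + max(-1, 0) = 1
  height(19) = 1 + max(0, 1) = 2
  height(30) = 1 + max(2, -1) = 3
  height(42) = 1 + max(-1, -1) = 0
  height(39) = 1 + max(3, 0) = 4
Height = 4


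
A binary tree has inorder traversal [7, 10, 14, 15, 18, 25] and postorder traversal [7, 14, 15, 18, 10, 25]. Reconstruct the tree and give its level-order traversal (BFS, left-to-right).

Inorder:   [7, 10, 14, 15, 18, 25]
Postorder: [7, 14, 15, 18, 10, 25]
Algorithm: postorder visits root last, so walk postorder right-to-left;
each value is the root of the current inorder slice — split it at that
value, recurse on the right subtree first, then the left.
Recursive splits:
  root=25; inorder splits into left=[7, 10, 14, 15, 18], right=[]
  root=10; inorder splits into left=[7], right=[14, 15, 18]
  root=18; inorder splits into left=[14, 15], right=[]
  root=15; inorder splits into left=[14], right=[]
  root=14; inorder splits into left=[], right=[]
  root=7; inorder splits into left=[], right=[]
Reconstructed level-order: [25, 10, 7, 18, 15, 14]


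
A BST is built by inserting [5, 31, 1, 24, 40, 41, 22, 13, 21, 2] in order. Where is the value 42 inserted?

Starting tree (level order): [5, 1, 31, None, 2, 24, 40, None, None, 22, None, None, 41, 13, None, None, None, None, 21]
Insertion path: 5 -> 31 -> 40 -> 41
Result: insert 42 as right child of 41
Final tree (level order): [5, 1, 31, None, 2, 24, 40, None, None, 22, None, None, 41, 13, None, None, 42, None, 21]


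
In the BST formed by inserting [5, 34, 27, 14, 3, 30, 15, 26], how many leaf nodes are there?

Tree built from: [5, 34, 27, 14, 3, 30, 15, 26]
Tree (level-order array): [5, 3, 34, None, None, 27, None, 14, 30, None, 15, None, None, None, 26]
Rule: A leaf has 0 children.
Per-node child counts:
  node 5: 2 child(ren)
  node 3: 0 child(ren)
  node 34: 1 child(ren)
  node 27: 2 child(ren)
  node 14: 1 child(ren)
  node 15: 1 child(ren)
  node 26: 0 child(ren)
  node 30: 0 child(ren)
Matching nodes: [3, 26, 30]
Count of leaf nodes: 3


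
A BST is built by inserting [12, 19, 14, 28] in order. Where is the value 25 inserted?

Starting tree (level order): [12, None, 19, 14, 28]
Insertion path: 12 -> 19 -> 28
Result: insert 25 as left child of 28
Final tree (level order): [12, None, 19, 14, 28, None, None, 25]


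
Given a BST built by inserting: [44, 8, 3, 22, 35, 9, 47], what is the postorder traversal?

Tree insertion order: [44, 8, 3, 22, 35, 9, 47]
Tree (level-order array): [44, 8, 47, 3, 22, None, None, None, None, 9, 35]
Postorder traversal: [3, 9, 35, 22, 8, 47, 44]


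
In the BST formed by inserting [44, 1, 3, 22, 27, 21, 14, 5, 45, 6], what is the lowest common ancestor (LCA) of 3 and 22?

Tree insertion order: [44, 1, 3, 22, 27, 21, 14, 5, 45, 6]
Tree (level-order array): [44, 1, 45, None, 3, None, None, None, 22, 21, 27, 14, None, None, None, 5, None, None, 6]
In a BST, the LCA of p=3, q=22 is the first node v on the
root-to-leaf path with p <= v <= q (go left if both < v, right if both > v).
Walk from root:
  at 44: both 3 and 22 < 44, go left
  at 1: both 3 and 22 > 1, go right
  at 3: 3 <= 3 <= 22, this is the LCA
LCA = 3


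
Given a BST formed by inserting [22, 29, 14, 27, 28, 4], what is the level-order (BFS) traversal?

Tree insertion order: [22, 29, 14, 27, 28, 4]
Tree (level-order array): [22, 14, 29, 4, None, 27, None, None, None, None, 28]
BFS from the root, enqueuing left then right child of each popped node:
  queue [22] -> pop 22, enqueue [14, 29], visited so far: [22]
  queue [14, 29] -> pop 14, enqueue [4], visited so far: [22, 14]
  queue [29, 4] -> pop 29, enqueue [27], visited so far: [22, 14, 29]
  queue [4, 27] -> pop 4, enqueue [none], visited so far: [22, 14, 29, 4]
  queue [27] -> pop 27, enqueue [28], visited so far: [22, 14, 29, 4, 27]
  queue [28] -> pop 28, enqueue [none], visited so far: [22, 14, 29, 4, 27, 28]
Result: [22, 14, 29, 4, 27, 28]


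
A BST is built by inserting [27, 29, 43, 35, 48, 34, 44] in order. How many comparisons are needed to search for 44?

Search path for 44: 27 -> 29 -> 43 -> 48 -> 44
Found: True
Comparisons: 5


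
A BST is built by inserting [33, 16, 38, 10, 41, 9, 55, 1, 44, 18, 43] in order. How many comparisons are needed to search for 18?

Search path for 18: 33 -> 16 -> 18
Found: True
Comparisons: 3


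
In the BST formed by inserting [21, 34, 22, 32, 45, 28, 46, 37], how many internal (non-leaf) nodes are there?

Tree built from: [21, 34, 22, 32, 45, 28, 46, 37]
Tree (level-order array): [21, None, 34, 22, 45, None, 32, 37, 46, 28]
Rule: An internal node has at least one child.
Per-node child counts:
  node 21: 1 child(ren)
  node 34: 2 child(ren)
  node 22: 1 child(ren)
  node 32: 1 child(ren)
  node 28: 0 child(ren)
  node 45: 2 child(ren)
  node 37: 0 child(ren)
  node 46: 0 child(ren)
Matching nodes: [21, 34, 22, 32, 45]
Count of internal (non-leaf) nodes: 5


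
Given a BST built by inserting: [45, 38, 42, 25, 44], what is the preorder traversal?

Tree insertion order: [45, 38, 42, 25, 44]
Tree (level-order array): [45, 38, None, 25, 42, None, None, None, 44]
Preorder traversal: [45, 38, 25, 42, 44]


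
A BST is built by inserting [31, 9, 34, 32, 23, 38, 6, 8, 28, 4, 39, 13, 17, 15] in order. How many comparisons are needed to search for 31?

Search path for 31: 31
Found: True
Comparisons: 1


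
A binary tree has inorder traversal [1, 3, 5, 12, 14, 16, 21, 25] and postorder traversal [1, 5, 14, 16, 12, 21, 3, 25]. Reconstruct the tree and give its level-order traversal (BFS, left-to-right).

Inorder:   [1, 3, 5, 12, 14, 16, 21, 25]
Postorder: [1, 5, 14, 16, 12, 21, 3, 25]
Algorithm: postorder visits root last, so walk postorder right-to-left;
each value is the root of the current inorder slice — split it at that
value, recurse on the right subtree first, then the left.
Recursive splits:
  root=25; inorder splits into left=[1, 3, 5, 12, 14, 16, 21], right=[]
  root=3; inorder splits into left=[1], right=[5, 12, 14, 16, 21]
  root=21; inorder splits into left=[5, 12, 14, 16], right=[]
  root=12; inorder splits into left=[5], right=[14, 16]
  root=16; inorder splits into left=[14], right=[]
  root=14; inorder splits into left=[], right=[]
  root=5; inorder splits into left=[], right=[]
  root=1; inorder splits into left=[], right=[]
Reconstructed level-order: [25, 3, 1, 21, 12, 5, 16, 14]


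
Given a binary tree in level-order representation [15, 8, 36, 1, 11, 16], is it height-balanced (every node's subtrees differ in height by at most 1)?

Tree (level-order array): [15, 8, 36, 1, 11, 16]
Definition: a tree is height-balanced if, at every node, |h(left) - h(right)| <= 1 (empty subtree has height -1).
Bottom-up per-node check:
  node 1: h_left=-1, h_right=-1, diff=0 [OK], height=0
  node 11: h_left=-1, h_right=-1, diff=0 [OK], height=0
  node 8: h_left=0, h_right=0, diff=0 [OK], height=1
  node 16: h_left=-1, h_right=-1, diff=0 [OK], height=0
  node 36: h_left=0, h_right=-1, diff=1 [OK], height=1
  node 15: h_left=1, h_right=1, diff=0 [OK], height=2
All nodes satisfy the balance condition.
Result: Balanced


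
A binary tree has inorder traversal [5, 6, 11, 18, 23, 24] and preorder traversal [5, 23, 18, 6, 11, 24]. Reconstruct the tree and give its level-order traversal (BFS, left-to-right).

Inorder:  [5, 6, 11, 18, 23, 24]
Preorder: [5, 23, 18, 6, 11, 24]
Algorithm: preorder visits root first, so consume preorder in order;
for each root, split the current inorder slice at that value into
left-subtree inorder and right-subtree inorder, then recurse.
Recursive splits:
  root=5; inorder splits into left=[], right=[6, 11, 18, 23, 24]
  root=23; inorder splits into left=[6, 11, 18], right=[24]
  root=18; inorder splits into left=[6, 11], right=[]
  root=6; inorder splits into left=[], right=[11]
  root=11; inorder splits into left=[], right=[]
  root=24; inorder splits into left=[], right=[]
Reconstructed level-order: [5, 23, 18, 24, 6, 11]
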